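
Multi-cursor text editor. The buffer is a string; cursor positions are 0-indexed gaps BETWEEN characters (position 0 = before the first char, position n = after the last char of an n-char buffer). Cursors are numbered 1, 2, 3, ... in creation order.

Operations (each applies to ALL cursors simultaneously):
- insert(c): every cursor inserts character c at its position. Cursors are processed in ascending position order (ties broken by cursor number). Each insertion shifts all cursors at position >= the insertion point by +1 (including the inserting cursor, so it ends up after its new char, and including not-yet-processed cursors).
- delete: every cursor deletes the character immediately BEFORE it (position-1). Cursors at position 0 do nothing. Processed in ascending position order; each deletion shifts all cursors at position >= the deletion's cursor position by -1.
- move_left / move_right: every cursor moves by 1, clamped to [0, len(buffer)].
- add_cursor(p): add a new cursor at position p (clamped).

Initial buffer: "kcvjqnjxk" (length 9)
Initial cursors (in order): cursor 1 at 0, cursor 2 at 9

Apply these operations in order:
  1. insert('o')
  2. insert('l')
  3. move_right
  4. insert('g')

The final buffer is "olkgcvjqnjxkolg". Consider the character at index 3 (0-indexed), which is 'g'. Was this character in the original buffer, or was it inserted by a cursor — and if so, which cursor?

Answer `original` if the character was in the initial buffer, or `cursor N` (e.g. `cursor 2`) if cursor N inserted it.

Answer: cursor 1

Derivation:
After op 1 (insert('o')): buffer="okcvjqnjxko" (len 11), cursors c1@1 c2@11, authorship 1.........2
After op 2 (insert('l')): buffer="olkcvjqnjxkol" (len 13), cursors c1@2 c2@13, authorship 11.........22
After op 3 (move_right): buffer="olkcvjqnjxkol" (len 13), cursors c1@3 c2@13, authorship 11.........22
After op 4 (insert('g')): buffer="olkgcvjqnjxkolg" (len 15), cursors c1@4 c2@15, authorship 11.1........222
Authorship (.=original, N=cursor N): 1 1 . 1 . . . . . . . . 2 2 2
Index 3: author = 1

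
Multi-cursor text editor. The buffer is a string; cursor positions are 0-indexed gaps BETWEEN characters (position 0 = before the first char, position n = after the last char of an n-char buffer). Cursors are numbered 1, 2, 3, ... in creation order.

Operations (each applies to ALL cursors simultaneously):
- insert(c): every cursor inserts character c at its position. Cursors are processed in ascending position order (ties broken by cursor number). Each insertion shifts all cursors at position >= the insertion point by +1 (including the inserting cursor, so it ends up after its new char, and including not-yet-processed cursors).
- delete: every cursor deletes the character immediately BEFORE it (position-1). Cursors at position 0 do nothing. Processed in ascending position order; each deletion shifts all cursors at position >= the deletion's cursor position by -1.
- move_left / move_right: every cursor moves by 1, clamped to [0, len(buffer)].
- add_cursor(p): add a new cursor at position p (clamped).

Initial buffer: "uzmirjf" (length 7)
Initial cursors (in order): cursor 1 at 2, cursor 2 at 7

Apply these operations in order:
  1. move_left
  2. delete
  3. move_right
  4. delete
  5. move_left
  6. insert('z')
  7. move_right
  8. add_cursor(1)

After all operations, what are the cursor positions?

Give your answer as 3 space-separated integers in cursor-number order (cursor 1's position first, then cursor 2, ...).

After op 1 (move_left): buffer="uzmirjf" (len 7), cursors c1@1 c2@6, authorship .......
After op 2 (delete): buffer="zmirf" (len 5), cursors c1@0 c2@4, authorship .....
After op 3 (move_right): buffer="zmirf" (len 5), cursors c1@1 c2@5, authorship .....
After op 4 (delete): buffer="mir" (len 3), cursors c1@0 c2@3, authorship ...
After op 5 (move_left): buffer="mir" (len 3), cursors c1@0 c2@2, authorship ...
After op 6 (insert('z')): buffer="zmizr" (len 5), cursors c1@1 c2@4, authorship 1..2.
After op 7 (move_right): buffer="zmizr" (len 5), cursors c1@2 c2@5, authorship 1..2.
After op 8 (add_cursor(1)): buffer="zmizr" (len 5), cursors c3@1 c1@2 c2@5, authorship 1..2.

Answer: 2 5 1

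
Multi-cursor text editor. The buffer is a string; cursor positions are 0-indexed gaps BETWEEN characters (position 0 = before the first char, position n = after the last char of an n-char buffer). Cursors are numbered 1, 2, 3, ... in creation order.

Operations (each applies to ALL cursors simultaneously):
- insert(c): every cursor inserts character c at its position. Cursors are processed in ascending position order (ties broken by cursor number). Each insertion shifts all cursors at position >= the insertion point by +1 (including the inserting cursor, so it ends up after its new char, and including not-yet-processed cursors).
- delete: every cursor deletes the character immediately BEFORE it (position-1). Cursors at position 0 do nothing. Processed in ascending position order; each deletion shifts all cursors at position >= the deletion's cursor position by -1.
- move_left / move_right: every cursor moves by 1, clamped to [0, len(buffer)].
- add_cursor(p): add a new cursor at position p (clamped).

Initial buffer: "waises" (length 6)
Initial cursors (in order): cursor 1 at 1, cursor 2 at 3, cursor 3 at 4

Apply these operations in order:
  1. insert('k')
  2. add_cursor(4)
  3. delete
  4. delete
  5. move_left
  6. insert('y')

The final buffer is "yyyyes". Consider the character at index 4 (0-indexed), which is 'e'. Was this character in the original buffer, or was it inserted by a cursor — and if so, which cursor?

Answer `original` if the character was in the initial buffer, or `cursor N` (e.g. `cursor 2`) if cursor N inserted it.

Answer: original

Derivation:
After op 1 (insert('k')): buffer="wkaikskes" (len 9), cursors c1@2 c2@5 c3@7, authorship .1..2.3..
After op 2 (add_cursor(4)): buffer="wkaikskes" (len 9), cursors c1@2 c4@4 c2@5 c3@7, authorship .1..2.3..
After op 3 (delete): buffer="wases" (len 5), cursors c1@1 c2@2 c4@2 c3@3, authorship .....
After op 4 (delete): buffer="es" (len 2), cursors c1@0 c2@0 c3@0 c4@0, authorship ..
After op 5 (move_left): buffer="es" (len 2), cursors c1@0 c2@0 c3@0 c4@0, authorship ..
After op 6 (insert('y')): buffer="yyyyes" (len 6), cursors c1@4 c2@4 c3@4 c4@4, authorship 1234..
Authorship (.=original, N=cursor N): 1 2 3 4 . .
Index 4: author = original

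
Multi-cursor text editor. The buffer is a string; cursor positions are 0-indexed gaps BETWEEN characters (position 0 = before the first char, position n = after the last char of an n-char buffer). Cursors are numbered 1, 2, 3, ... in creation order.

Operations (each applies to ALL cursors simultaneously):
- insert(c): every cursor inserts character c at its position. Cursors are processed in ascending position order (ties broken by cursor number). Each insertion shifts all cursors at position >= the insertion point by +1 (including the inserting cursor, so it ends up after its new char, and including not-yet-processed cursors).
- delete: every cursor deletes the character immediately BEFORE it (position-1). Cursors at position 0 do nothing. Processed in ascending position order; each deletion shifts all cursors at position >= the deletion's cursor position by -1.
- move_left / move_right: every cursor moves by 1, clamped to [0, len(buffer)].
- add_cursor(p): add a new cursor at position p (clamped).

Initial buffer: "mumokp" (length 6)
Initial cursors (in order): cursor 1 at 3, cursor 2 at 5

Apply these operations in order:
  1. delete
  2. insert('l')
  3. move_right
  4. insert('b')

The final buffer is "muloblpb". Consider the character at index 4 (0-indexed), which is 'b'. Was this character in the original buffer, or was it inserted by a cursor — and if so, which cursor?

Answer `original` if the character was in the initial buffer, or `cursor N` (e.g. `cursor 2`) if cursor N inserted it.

After op 1 (delete): buffer="muop" (len 4), cursors c1@2 c2@3, authorship ....
After op 2 (insert('l')): buffer="mulolp" (len 6), cursors c1@3 c2@5, authorship ..1.2.
After op 3 (move_right): buffer="mulolp" (len 6), cursors c1@4 c2@6, authorship ..1.2.
After op 4 (insert('b')): buffer="muloblpb" (len 8), cursors c1@5 c2@8, authorship ..1.12.2
Authorship (.=original, N=cursor N): . . 1 . 1 2 . 2
Index 4: author = 1

Answer: cursor 1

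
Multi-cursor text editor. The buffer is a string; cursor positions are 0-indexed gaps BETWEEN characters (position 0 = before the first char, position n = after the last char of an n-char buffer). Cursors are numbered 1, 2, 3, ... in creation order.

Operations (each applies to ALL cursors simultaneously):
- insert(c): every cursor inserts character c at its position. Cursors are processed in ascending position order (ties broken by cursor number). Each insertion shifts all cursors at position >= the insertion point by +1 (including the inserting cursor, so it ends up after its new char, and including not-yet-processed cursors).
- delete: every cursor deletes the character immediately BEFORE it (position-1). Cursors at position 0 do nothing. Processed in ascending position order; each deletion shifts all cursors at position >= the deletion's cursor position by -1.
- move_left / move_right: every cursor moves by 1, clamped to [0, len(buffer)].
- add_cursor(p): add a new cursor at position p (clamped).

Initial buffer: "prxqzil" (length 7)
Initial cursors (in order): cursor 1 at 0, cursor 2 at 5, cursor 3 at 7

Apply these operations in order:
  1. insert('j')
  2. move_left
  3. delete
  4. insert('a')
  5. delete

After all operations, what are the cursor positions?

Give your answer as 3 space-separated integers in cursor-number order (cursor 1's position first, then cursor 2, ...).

Answer: 0 5 7

Derivation:
After op 1 (insert('j')): buffer="jprxqzjilj" (len 10), cursors c1@1 c2@7 c3@10, authorship 1.....2..3
After op 2 (move_left): buffer="jprxqzjilj" (len 10), cursors c1@0 c2@6 c3@9, authorship 1.....2..3
After op 3 (delete): buffer="jprxqjij" (len 8), cursors c1@0 c2@5 c3@7, authorship 1....2.3
After op 4 (insert('a')): buffer="ajprxqajiaj" (len 11), cursors c1@1 c2@7 c3@10, authorship 11....22.33
After op 5 (delete): buffer="jprxqjij" (len 8), cursors c1@0 c2@5 c3@7, authorship 1....2.3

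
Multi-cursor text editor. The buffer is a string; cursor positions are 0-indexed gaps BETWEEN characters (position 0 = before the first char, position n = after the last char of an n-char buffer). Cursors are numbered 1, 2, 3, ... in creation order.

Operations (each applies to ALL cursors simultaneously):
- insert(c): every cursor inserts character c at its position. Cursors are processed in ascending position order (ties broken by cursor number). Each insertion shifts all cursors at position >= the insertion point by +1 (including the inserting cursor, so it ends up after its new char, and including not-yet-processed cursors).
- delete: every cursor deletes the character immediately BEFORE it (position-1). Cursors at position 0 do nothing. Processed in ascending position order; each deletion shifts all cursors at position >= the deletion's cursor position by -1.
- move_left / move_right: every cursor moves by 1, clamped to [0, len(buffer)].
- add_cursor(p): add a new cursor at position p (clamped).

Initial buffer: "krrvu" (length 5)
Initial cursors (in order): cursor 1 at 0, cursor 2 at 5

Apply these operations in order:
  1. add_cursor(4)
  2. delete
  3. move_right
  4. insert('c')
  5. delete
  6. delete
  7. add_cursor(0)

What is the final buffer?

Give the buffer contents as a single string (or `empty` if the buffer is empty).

Answer: empty

Derivation:
After op 1 (add_cursor(4)): buffer="krrvu" (len 5), cursors c1@0 c3@4 c2@5, authorship .....
After op 2 (delete): buffer="krr" (len 3), cursors c1@0 c2@3 c3@3, authorship ...
After op 3 (move_right): buffer="krr" (len 3), cursors c1@1 c2@3 c3@3, authorship ...
After op 4 (insert('c')): buffer="kcrrcc" (len 6), cursors c1@2 c2@6 c3@6, authorship .1..23
After op 5 (delete): buffer="krr" (len 3), cursors c1@1 c2@3 c3@3, authorship ...
After op 6 (delete): buffer="" (len 0), cursors c1@0 c2@0 c3@0, authorship 
After op 7 (add_cursor(0)): buffer="" (len 0), cursors c1@0 c2@0 c3@0 c4@0, authorship 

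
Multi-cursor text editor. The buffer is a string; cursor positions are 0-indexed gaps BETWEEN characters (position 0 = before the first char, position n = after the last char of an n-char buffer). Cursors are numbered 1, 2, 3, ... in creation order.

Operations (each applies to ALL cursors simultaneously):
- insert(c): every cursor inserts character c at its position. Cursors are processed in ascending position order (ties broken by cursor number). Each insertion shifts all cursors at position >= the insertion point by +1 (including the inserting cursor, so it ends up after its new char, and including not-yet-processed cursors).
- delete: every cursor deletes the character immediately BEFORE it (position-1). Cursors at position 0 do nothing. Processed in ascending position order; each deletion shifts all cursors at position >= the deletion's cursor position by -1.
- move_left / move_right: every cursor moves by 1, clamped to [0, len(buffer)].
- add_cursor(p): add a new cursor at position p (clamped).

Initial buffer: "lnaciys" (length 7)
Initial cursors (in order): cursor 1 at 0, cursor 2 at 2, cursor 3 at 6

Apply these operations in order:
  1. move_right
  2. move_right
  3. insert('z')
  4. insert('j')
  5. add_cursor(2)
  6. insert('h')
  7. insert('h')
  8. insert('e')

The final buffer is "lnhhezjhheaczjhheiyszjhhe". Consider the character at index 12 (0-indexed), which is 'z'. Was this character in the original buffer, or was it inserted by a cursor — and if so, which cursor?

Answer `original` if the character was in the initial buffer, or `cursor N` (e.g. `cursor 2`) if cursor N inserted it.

After op 1 (move_right): buffer="lnaciys" (len 7), cursors c1@1 c2@3 c3@7, authorship .......
After op 2 (move_right): buffer="lnaciys" (len 7), cursors c1@2 c2@4 c3@7, authorship .......
After op 3 (insert('z')): buffer="lnzacziysz" (len 10), cursors c1@3 c2@6 c3@10, authorship ..1..2...3
After op 4 (insert('j')): buffer="lnzjaczjiyszj" (len 13), cursors c1@4 c2@8 c3@13, authorship ..11..22...33
After op 5 (add_cursor(2)): buffer="lnzjaczjiyszj" (len 13), cursors c4@2 c1@4 c2@8 c3@13, authorship ..11..22...33
After op 6 (insert('h')): buffer="lnhzjhaczjhiyszjh" (len 17), cursors c4@3 c1@6 c2@11 c3@17, authorship ..4111..222...333
After op 7 (insert('h')): buffer="lnhhzjhhaczjhhiyszjhh" (len 21), cursors c4@4 c1@8 c2@14 c3@21, authorship ..441111..2222...3333
After op 8 (insert('e')): buffer="lnhhezjhheaczjhheiyszjhhe" (len 25), cursors c4@5 c1@10 c2@17 c3@25, authorship ..44411111..22222...33333
Authorship (.=original, N=cursor N): . . 4 4 4 1 1 1 1 1 . . 2 2 2 2 2 . . . 3 3 3 3 3
Index 12: author = 2

Answer: cursor 2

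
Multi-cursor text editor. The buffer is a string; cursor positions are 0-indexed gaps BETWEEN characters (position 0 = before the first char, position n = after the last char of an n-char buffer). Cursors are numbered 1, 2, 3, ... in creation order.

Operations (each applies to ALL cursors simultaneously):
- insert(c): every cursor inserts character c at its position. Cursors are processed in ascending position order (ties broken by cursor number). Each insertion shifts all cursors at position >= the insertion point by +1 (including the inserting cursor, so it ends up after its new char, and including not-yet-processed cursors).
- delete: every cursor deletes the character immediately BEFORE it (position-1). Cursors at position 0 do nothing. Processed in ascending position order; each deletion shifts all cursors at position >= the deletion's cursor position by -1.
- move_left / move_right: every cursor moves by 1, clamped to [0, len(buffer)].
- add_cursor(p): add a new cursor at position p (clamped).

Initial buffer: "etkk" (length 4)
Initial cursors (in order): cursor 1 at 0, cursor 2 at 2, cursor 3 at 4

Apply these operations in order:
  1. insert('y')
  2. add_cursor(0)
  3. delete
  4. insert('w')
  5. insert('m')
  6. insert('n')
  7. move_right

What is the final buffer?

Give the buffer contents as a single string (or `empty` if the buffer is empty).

Answer: wwmmnnetwmnkkwmn

Derivation:
After op 1 (insert('y')): buffer="yetykky" (len 7), cursors c1@1 c2@4 c3@7, authorship 1..2..3
After op 2 (add_cursor(0)): buffer="yetykky" (len 7), cursors c4@0 c1@1 c2@4 c3@7, authorship 1..2..3
After op 3 (delete): buffer="etkk" (len 4), cursors c1@0 c4@0 c2@2 c3@4, authorship ....
After op 4 (insert('w')): buffer="wwetwkkw" (len 8), cursors c1@2 c4@2 c2@5 c3@8, authorship 14..2..3
After op 5 (insert('m')): buffer="wwmmetwmkkwm" (len 12), cursors c1@4 c4@4 c2@8 c3@12, authorship 1414..22..33
After op 6 (insert('n')): buffer="wwmmnnetwmnkkwmn" (len 16), cursors c1@6 c4@6 c2@11 c3@16, authorship 141414..222..333
After op 7 (move_right): buffer="wwmmnnetwmnkkwmn" (len 16), cursors c1@7 c4@7 c2@12 c3@16, authorship 141414..222..333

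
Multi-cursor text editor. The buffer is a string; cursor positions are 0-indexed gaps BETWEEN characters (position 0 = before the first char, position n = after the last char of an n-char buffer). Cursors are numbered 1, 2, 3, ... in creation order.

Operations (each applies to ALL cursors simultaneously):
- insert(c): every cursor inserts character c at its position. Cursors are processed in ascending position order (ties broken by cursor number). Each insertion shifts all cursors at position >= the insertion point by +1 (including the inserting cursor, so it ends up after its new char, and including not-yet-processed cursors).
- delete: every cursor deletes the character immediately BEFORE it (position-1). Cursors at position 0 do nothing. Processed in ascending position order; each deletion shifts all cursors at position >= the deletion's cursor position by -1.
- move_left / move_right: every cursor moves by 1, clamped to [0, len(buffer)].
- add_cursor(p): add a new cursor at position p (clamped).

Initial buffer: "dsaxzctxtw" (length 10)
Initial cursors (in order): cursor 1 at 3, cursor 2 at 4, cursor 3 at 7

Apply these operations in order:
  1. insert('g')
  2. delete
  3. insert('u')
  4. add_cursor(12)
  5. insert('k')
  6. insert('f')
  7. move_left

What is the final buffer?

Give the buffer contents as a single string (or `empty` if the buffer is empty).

Answer: dsaukfxukfzctukfxtkfw

Derivation:
After op 1 (insert('g')): buffer="dsagxgzctgxtw" (len 13), cursors c1@4 c2@6 c3@10, authorship ...1.2...3...
After op 2 (delete): buffer="dsaxzctxtw" (len 10), cursors c1@3 c2@4 c3@7, authorship ..........
After op 3 (insert('u')): buffer="dsauxuzctuxtw" (len 13), cursors c1@4 c2@6 c3@10, authorship ...1.2...3...
After op 4 (add_cursor(12)): buffer="dsauxuzctuxtw" (len 13), cursors c1@4 c2@6 c3@10 c4@12, authorship ...1.2...3...
After op 5 (insert('k')): buffer="dsaukxukzctukxtkw" (len 17), cursors c1@5 c2@8 c3@13 c4@16, authorship ...11.22...33..4.
After op 6 (insert('f')): buffer="dsaukfxukfzctukfxtkfw" (len 21), cursors c1@6 c2@10 c3@16 c4@20, authorship ...111.222...333..44.
After op 7 (move_left): buffer="dsaukfxukfzctukfxtkfw" (len 21), cursors c1@5 c2@9 c3@15 c4@19, authorship ...111.222...333..44.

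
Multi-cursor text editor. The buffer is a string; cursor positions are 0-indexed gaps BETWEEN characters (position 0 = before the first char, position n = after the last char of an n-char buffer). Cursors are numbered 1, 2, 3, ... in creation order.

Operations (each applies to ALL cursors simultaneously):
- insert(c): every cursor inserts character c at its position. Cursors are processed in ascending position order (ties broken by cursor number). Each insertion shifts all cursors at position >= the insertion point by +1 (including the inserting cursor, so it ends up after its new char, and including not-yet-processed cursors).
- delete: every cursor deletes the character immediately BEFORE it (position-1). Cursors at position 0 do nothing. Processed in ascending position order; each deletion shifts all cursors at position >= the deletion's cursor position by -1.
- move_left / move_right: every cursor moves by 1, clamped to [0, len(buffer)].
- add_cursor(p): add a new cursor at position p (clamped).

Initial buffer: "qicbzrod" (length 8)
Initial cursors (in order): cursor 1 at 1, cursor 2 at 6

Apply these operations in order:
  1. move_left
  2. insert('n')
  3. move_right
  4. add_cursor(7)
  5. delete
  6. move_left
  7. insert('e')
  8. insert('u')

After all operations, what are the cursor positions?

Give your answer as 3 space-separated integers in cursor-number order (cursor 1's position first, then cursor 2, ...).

Answer: 2 10 10

Derivation:
After op 1 (move_left): buffer="qicbzrod" (len 8), cursors c1@0 c2@5, authorship ........
After op 2 (insert('n')): buffer="nqicbznrod" (len 10), cursors c1@1 c2@7, authorship 1.....2...
After op 3 (move_right): buffer="nqicbznrod" (len 10), cursors c1@2 c2@8, authorship 1.....2...
After op 4 (add_cursor(7)): buffer="nqicbznrod" (len 10), cursors c1@2 c3@7 c2@8, authorship 1.....2...
After op 5 (delete): buffer="nicbzod" (len 7), cursors c1@1 c2@5 c3@5, authorship 1......
After op 6 (move_left): buffer="nicbzod" (len 7), cursors c1@0 c2@4 c3@4, authorship 1......
After op 7 (insert('e')): buffer="enicbeezod" (len 10), cursors c1@1 c2@7 c3@7, authorship 11...23...
After op 8 (insert('u')): buffer="eunicbeeuuzod" (len 13), cursors c1@2 c2@10 c3@10, authorship 111...2323...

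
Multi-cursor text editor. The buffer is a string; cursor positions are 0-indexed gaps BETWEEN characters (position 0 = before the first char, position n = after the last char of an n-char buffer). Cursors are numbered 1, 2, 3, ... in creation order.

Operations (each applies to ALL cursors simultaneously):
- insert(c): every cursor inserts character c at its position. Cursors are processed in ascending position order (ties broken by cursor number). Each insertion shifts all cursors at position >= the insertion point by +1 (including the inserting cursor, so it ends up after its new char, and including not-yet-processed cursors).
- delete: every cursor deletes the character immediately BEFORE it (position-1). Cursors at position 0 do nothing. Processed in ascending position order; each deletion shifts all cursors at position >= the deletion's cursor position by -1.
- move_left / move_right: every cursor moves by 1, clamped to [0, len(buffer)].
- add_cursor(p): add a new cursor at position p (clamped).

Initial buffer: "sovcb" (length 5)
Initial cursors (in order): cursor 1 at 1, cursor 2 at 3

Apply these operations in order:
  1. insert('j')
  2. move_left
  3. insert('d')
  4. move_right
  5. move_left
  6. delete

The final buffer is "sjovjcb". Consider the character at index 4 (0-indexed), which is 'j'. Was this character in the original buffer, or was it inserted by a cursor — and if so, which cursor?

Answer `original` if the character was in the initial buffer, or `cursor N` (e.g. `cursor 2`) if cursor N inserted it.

After op 1 (insert('j')): buffer="sjovjcb" (len 7), cursors c1@2 c2@5, authorship .1..2..
After op 2 (move_left): buffer="sjovjcb" (len 7), cursors c1@1 c2@4, authorship .1..2..
After op 3 (insert('d')): buffer="sdjovdjcb" (len 9), cursors c1@2 c2@6, authorship .11..22..
After op 4 (move_right): buffer="sdjovdjcb" (len 9), cursors c1@3 c2@7, authorship .11..22..
After op 5 (move_left): buffer="sdjovdjcb" (len 9), cursors c1@2 c2@6, authorship .11..22..
After op 6 (delete): buffer="sjovjcb" (len 7), cursors c1@1 c2@4, authorship .1..2..
Authorship (.=original, N=cursor N): . 1 . . 2 . .
Index 4: author = 2

Answer: cursor 2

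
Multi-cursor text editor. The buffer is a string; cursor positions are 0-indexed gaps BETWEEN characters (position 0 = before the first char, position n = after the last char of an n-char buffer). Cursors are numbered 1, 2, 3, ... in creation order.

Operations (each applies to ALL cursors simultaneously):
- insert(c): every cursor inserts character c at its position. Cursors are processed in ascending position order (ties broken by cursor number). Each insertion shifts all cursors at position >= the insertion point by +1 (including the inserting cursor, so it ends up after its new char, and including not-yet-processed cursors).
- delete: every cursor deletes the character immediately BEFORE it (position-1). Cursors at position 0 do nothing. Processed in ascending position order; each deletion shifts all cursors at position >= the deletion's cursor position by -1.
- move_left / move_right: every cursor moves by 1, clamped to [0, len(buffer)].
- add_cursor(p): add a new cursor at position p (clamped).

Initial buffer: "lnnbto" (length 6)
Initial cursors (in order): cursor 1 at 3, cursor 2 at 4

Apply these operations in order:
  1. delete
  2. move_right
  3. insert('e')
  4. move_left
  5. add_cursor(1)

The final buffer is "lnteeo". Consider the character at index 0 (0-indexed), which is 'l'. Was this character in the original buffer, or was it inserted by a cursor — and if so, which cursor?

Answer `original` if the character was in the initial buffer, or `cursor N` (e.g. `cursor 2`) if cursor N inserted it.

After op 1 (delete): buffer="lnto" (len 4), cursors c1@2 c2@2, authorship ....
After op 2 (move_right): buffer="lnto" (len 4), cursors c1@3 c2@3, authorship ....
After op 3 (insert('e')): buffer="lnteeo" (len 6), cursors c1@5 c2@5, authorship ...12.
After op 4 (move_left): buffer="lnteeo" (len 6), cursors c1@4 c2@4, authorship ...12.
After op 5 (add_cursor(1)): buffer="lnteeo" (len 6), cursors c3@1 c1@4 c2@4, authorship ...12.
Authorship (.=original, N=cursor N): . . . 1 2 .
Index 0: author = original

Answer: original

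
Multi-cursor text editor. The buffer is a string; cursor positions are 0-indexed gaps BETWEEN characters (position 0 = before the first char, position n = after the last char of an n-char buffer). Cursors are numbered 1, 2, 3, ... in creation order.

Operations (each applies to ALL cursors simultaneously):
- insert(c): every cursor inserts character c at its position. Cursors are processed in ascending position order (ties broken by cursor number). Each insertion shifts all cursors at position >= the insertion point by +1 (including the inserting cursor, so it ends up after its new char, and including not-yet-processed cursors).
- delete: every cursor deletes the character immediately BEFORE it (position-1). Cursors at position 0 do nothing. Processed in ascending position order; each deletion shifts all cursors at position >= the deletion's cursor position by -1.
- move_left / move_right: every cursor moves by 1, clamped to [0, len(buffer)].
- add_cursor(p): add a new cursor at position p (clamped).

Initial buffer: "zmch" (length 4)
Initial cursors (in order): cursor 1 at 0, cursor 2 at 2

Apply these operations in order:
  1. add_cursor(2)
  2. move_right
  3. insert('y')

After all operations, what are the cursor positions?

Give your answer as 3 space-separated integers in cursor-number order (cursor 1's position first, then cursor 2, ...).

After op 1 (add_cursor(2)): buffer="zmch" (len 4), cursors c1@0 c2@2 c3@2, authorship ....
After op 2 (move_right): buffer="zmch" (len 4), cursors c1@1 c2@3 c3@3, authorship ....
After op 3 (insert('y')): buffer="zymcyyh" (len 7), cursors c1@2 c2@6 c3@6, authorship .1..23.

Answer: 2 6 6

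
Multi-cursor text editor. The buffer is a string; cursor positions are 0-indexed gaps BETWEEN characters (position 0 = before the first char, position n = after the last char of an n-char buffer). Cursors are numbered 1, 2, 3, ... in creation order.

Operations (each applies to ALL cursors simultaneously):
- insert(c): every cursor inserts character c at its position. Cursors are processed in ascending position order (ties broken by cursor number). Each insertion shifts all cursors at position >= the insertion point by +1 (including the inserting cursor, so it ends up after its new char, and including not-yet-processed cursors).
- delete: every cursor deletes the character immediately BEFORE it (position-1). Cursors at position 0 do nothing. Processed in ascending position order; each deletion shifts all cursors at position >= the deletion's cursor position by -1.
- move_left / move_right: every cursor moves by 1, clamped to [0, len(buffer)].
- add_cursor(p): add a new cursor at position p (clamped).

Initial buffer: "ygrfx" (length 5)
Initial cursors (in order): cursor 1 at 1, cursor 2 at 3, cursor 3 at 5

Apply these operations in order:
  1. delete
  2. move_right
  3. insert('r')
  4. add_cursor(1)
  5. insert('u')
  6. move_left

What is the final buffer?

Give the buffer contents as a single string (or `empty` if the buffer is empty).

After op 1 (delete): buffer="gf" (len 2), cursors c1@0 c2@1 c3@2, authorship ..
After op 2 (move_right): buffer="gf" (len 2), cursors c1@1 c2@2 c3@2, authorship ..
After op 3 (insert('r')): buffer="grfrr" (len 5), cursors c1@2 c2@5 c3@5, authorship .1.23
After op 4 (add_cursor(1)): buffer="grfrr" (len 5), cursors c4@1 c1@2 c2@5 c3@5, authorship .1.23
After op 5 (insert('u')): buffer="gurufrruu" (len 9), cursors c4@2 c1@4 c2@9 c3@9, authorship .411.2323
After op 6 (move_left): buffer="gurufrruu" (len 9), cursors c4@1 c1@3 c2@8 c3@8, authorship .411.2323

Answer: gurufrruu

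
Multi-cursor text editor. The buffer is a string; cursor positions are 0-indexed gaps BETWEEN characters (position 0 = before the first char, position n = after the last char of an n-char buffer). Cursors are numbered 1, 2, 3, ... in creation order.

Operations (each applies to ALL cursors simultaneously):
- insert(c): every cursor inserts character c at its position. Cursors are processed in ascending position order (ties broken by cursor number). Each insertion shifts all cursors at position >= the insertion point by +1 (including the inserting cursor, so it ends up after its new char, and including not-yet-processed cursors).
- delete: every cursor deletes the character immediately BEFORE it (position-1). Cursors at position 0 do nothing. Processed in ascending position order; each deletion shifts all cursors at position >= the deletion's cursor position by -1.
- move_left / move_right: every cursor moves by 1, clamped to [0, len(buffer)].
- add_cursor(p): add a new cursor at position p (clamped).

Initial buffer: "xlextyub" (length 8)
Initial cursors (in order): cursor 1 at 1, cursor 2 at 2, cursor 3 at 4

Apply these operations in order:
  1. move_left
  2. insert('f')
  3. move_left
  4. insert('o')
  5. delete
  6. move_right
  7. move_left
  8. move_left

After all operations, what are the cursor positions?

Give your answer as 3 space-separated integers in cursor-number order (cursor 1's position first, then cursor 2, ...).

Answer: 0 1 4

Derivation:
After op 1 (move_left): buffer="xlextyub" (len 8), cursors c1@0 c2@1 c3@3, authorship ........
After op 2 (insert('f')): buffer="fxflefxtyub" (len 11), cursors c1@1 c2@3 c3@6, authorship 1.2..3.....
After op 3 (move_left): buffer="fxflefxtyub" (len 11), cursors c1@0 c2@2 c3@5, authorship 1.2..3.....
After op 4 (insert('o')): buffer="ofxofleofxtyub" (len 14), cursors c1@1 c2@4 c3@8, authorship 11.22..33.....
After op 5 (delete): buffer="fxflefxtyub" (len 11), cursors c1@0 c2@2 c3@5, authorship 1.2..3.....
After op 6 (move_right): buffer="fxflefxtyub" (len 11), cursors c1@1 c2@3 c3@6, authorship 1.2..3.....
After op 7 (move_left): buffer="fxflefxtyub" (len 11), cursors c1@0 c2@2 c3@5, authorship 1.2..3.....
After op 8 (move_left): buffer="fxflefxtyub" (len 11), cursors c1@0 c2@1 c3@4, authorship 1.2..3.....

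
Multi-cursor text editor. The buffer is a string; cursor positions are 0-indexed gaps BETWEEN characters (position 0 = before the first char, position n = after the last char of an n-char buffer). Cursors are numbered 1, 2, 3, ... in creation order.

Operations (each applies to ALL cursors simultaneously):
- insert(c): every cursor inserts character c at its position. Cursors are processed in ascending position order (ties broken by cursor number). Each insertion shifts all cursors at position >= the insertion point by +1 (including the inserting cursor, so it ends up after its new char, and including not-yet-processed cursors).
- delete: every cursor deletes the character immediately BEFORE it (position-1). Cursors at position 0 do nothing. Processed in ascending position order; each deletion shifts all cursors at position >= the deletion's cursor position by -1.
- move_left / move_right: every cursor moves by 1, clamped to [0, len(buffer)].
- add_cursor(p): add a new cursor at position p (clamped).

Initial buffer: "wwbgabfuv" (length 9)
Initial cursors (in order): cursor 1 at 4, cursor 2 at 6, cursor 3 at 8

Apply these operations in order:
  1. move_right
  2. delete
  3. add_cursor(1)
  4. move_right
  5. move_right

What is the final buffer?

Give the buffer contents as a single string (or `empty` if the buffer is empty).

Answer: wwbgbu

Derivation:
After op 1 (move_right): buffer="wwbgabfuv" (len 9), cursors c1@5 c2@7 c3@9, authorship .........
After op 2 (delete): buffer="wwbgbu" (len 6), cursors c1@4 c2@5 c3@6, authorship ......
After op 3 (add_cursor(1)): buffer="wwbgbu" (len 6), cursors c4@1 c1@4 c2@5 c3@6, authorship ......
After op 4 (move_right): buffer="wwbgbu" (len 6), cursors c4@2 c1@5 c2@6 c3@6, authorship ......
After op 5 (move_right): buffer="wwbgbu" (len 6), cursors c4@3 c1@6 c2@6 c3@6, authorship ......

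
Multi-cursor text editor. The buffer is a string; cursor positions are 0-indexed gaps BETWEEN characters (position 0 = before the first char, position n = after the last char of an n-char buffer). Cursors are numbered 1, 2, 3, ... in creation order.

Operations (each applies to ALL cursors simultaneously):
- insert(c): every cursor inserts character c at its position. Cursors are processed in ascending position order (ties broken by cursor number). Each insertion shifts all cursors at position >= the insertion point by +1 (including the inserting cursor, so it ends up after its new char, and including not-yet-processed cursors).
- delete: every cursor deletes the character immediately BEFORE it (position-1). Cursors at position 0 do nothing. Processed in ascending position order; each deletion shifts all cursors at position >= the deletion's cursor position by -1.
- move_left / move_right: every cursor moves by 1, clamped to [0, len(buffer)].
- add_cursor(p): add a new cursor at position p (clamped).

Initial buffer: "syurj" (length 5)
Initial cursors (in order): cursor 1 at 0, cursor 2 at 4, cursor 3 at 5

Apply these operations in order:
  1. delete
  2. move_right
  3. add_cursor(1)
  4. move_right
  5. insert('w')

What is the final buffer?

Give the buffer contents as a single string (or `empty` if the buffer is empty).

After op 1 (delete): buffer="syu" (len 3), cursors c1@0 c2@3 c3@3, authorship ...
After op 2 (move_right): buffer="syu" (len 3), cursors c1@1 c2@3 c3@3, authorship ...
After op 3 (add_cursor(1)): buffer="syu" (len 3), cursors c1@1 c4@1 c2@3 c3@3, authorship ...
After op 4 (move_right): buffer="syu" (len 3), cursors c1@2 c4@2 c2@3 c3@3, authorship ...
After op 5 (insert('w')): buffer="sywwuww" (len 7), cursors c1@4 c4@4 c2@7 c3@7, authorship ..14.23

Answer: sywwuww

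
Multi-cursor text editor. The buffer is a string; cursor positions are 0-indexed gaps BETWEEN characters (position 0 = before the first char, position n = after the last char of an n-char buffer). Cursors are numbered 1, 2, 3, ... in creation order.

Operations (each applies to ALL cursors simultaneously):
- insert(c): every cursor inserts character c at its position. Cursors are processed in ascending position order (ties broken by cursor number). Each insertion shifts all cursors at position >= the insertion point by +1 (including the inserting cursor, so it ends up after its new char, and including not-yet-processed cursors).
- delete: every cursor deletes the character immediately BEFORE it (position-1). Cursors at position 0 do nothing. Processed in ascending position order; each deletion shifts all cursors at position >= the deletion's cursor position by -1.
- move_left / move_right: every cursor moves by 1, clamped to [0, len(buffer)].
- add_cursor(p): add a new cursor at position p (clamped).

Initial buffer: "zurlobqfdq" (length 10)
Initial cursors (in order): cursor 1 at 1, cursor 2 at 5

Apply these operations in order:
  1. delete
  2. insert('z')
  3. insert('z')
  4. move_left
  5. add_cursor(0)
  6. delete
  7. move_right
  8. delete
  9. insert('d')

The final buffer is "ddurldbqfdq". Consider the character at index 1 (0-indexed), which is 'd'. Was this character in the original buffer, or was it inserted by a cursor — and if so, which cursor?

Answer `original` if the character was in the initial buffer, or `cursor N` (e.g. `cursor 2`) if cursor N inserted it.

Answer: cursor 3

Derivation:
After op 1 (delete): buffer="urlbqfdq" (len 8), cursors c1@0 c2@3, authorship ........
After op 2 (insert('z')): buffer="zurlzbqfdq" (len 10), cursors c1@1 c2@5, authorship 1...2.....
After op 3 (insert('z')): buffer="zzurlzzbqfdq" (len 12), cursors c1@2 c2@7, authorship 11...22.....
After op 4 (move_left): buffer="zzurlzzbqfdq" (len 12), cursors c1@1 c2@6, authorship 11...22.....
After op 5 (add_cursor(0)): buffer="zzurlzzbqfdq" (len 12), cursors c3@0 c1@1 c2@6, authorship 11...22.....
After op 6 (delete): buffer="zurlzbqfdq" (len 10), cursors c1@0 c3@0 c2@4, authorship 1...2.....
After op 7 (move_right): buffer="zurlzbqfdq" (len 10), cursors c1@1 c3@1 c2@5, authorship 1...2.....
After op 8 (delete): buffer="urlbqfdq" (len 8), cursors c1@0 c3@0 c2@3, authorship ........
After op 9 (insert('d')): buffer="ddurldbqfdq" (len 11), cursors c1@2 c3@2 c2@6, authorship 13...2.....
Authorship (.=original, N=cursor N): 1 3 . . . 2 . . . . .
Index 1: author = 3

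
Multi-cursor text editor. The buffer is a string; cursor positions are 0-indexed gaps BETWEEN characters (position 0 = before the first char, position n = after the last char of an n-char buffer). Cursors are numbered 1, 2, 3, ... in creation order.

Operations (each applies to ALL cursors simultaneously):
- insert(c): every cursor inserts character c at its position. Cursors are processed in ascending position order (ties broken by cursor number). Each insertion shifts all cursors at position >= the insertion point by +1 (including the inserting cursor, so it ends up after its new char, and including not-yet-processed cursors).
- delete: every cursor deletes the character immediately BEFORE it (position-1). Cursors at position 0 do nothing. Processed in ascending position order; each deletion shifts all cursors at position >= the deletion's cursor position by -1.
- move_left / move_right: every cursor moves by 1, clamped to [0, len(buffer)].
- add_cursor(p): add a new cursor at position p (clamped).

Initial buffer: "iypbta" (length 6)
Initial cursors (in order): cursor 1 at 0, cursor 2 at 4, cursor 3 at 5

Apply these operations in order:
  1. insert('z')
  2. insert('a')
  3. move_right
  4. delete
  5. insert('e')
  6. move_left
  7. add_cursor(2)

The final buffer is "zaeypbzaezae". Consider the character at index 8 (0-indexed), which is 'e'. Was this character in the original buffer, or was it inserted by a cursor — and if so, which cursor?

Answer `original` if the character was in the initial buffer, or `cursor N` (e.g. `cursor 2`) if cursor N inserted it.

After op 1 (insert('z')): buffer="ziypbztza" (len 9), cursors c1@1 c2@6 c3@8, authorship 1....2.3.
After op 2 (insert('a')): buffer="zaiypbzatzaa" (len 12), cursors c1@2 c2@8 c3@11, authorship 11....22.33.
After op 3 (move_right): buffer="zaiypbzatzaa" (len 12), cursors c1@3 c2@9 c3@12, authorship 11....22.33.
After op 4 (delete): buffer="zaypbzaza" (len 9), cursors c1@2 c2@7 c3@9, authorship 11...2233
After op 5 (insert('e')): buffer="zaeypbzaezae" (len 12), cursors c1@3 c2@9 c3@12, authorship 111...222333
After op 6 (move_left): buffer="zaeypbzaezae" (len 12), cursors c1@2 c2@8 c3@11, authorship 111...222333
After op 7 (add_cursor(2)): buffer="zaeypbzaezae" (len 12), cursors c1@2 c4@2 c2@8 c3@11, authorship 111...222333
Authorship (.=original, N=cursor N): 1 1 1 . . . 2 2 2 3 3 3
Index 8: author = 2

Answer: cursor 2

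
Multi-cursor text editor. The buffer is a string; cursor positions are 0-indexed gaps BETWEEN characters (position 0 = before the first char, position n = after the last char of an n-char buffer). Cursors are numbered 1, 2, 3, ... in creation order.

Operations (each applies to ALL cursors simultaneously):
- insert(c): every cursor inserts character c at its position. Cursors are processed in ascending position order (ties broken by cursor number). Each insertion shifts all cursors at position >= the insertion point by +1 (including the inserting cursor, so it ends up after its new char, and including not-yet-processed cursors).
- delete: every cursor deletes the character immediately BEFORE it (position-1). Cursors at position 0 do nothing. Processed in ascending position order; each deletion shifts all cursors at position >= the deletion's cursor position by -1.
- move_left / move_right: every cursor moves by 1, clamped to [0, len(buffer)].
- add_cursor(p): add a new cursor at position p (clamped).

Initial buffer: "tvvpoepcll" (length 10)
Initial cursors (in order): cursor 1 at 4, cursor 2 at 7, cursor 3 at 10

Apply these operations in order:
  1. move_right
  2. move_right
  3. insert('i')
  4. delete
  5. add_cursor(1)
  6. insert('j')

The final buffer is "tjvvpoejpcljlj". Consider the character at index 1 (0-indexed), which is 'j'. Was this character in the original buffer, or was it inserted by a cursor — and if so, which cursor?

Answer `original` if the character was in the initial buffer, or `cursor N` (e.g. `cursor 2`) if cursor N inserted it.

Answer: cursor 4

Derivation:
After op 1 (move_right): buffer="tvvpoepcll" (len 10), cursors c1@5 c2@8 c3@10, authorship ..........
After op 2 (move_right): buffer="tvvpoepcll" (len 10), cursors c1@6 c2@9 c3@10, authorship ..........
After op 3 (insert('i')): buffer="tvvpoeipclili" (len 13), cursors c1@7 c2@11 c3@13, authorship ......1...2.3
After op 4 (delete): buffer="tvvpoepcll" (len 10), cursors c1@6 c2@9 c3@10, authorship ..........
After op 5 (add_cursor(1)): buffer="tvvpoepcll" (len 10), cursors c4@1 c1@6 c2@9 c3@10, authorship ..........
After op 6 (insert('j')): buffer="tjvvpoejpcljlj" (len 14), cursors c4@2 c1@8 c2@12 c3@14, authorship .4.....1...2.3
Authorship (.=original, N=cursor N): . 4 . . . . . 1 . . . 2 . 3
Index 1: author = 4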